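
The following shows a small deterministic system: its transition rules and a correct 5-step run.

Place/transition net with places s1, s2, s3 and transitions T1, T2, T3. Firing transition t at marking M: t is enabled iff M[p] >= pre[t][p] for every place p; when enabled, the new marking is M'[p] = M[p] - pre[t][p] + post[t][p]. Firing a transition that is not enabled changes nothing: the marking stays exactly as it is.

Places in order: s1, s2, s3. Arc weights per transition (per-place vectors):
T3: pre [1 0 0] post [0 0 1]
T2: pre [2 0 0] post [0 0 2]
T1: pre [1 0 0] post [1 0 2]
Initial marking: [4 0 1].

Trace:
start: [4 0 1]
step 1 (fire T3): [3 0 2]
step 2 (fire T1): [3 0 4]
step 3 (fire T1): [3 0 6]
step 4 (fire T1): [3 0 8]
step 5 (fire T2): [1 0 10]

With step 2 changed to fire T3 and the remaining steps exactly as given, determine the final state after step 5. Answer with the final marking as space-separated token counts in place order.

0 0 9

(re-executing from step 2 with the substitution; state before step 2: [3 0 2])
step 2 (fire T3): [2 0 3]
step 3 (fire T1): [2 0 5]
step 4 (fire T1): [2 0 7]
step 5 (fire T2): [0 0 9]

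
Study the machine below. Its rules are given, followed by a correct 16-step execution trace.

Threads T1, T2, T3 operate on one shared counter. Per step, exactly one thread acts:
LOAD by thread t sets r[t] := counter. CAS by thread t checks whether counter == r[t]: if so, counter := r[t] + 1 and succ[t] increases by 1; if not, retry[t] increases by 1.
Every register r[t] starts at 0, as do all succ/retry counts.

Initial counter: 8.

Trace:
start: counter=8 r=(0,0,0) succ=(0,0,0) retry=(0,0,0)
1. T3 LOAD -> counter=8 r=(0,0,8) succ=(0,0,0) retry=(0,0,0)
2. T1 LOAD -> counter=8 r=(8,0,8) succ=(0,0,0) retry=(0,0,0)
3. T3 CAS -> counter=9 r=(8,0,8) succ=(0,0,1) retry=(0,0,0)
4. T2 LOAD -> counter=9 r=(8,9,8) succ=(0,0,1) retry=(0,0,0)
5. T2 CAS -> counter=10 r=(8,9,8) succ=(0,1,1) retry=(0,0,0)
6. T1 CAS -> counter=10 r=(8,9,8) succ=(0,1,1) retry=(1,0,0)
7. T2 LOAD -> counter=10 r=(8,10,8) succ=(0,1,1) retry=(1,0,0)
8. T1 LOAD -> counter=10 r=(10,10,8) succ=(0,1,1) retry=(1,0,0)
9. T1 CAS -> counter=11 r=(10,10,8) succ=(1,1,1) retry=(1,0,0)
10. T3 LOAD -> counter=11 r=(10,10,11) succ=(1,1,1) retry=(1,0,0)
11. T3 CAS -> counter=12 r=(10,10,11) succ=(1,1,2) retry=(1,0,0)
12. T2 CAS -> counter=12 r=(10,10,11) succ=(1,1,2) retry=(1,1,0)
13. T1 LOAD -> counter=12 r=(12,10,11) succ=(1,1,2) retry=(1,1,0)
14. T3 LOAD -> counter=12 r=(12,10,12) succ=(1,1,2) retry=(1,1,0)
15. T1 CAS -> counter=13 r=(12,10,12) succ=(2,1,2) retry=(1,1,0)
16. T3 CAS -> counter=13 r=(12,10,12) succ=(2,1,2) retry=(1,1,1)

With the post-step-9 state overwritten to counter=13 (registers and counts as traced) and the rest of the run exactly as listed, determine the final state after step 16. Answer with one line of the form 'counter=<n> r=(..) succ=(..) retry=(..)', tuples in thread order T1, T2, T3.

counter=15 r=(14,10,14) succ=(2,1,2) retry=(1,1,1)

state after step 9 := counter=13 r=(10,10,8) succ=(1,1,1) retry=(1,0,0)
10. T3 LOAD -> counter=13 r=(10,10,13) succ=(1,1,1) retry=(1,0,0)
11. T3 CAS -> counter=14 r=(10,10,13) succ=(1,1,2) retry=(1,0,0)
12. T2 CAS -> counter=14 r=(10,10,13) succ=(1,1,2) retry=(1,1,0)
13. T1 LOAD -> counter=14 r=(14,10,13) succ=(1,1,2) retry=(1,1,0)
14. T3 LOAD -> counter=14 r=(14,10,14) succ=(1,1,2) retry=(1,1,0)
15. T1 CAS -> counter=15 r=(14,10,14) succ=(2,1,2) retry=(1,1,0)
16. T3 CAS -> counter=15 r=(14,10,14) succ=(2,1,2) retry=(1,1,1)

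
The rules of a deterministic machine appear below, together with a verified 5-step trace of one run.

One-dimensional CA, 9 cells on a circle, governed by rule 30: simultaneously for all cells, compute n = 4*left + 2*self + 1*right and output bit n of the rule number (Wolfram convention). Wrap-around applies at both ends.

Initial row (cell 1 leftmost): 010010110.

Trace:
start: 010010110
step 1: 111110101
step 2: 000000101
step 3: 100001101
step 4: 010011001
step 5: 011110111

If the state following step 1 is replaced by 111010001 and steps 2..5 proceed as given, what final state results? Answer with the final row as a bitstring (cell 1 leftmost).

state after step 1 := 111010001
step 2: 000011011
step 3: 100110010
step 4: 111101110
step 5: 100001000

100001000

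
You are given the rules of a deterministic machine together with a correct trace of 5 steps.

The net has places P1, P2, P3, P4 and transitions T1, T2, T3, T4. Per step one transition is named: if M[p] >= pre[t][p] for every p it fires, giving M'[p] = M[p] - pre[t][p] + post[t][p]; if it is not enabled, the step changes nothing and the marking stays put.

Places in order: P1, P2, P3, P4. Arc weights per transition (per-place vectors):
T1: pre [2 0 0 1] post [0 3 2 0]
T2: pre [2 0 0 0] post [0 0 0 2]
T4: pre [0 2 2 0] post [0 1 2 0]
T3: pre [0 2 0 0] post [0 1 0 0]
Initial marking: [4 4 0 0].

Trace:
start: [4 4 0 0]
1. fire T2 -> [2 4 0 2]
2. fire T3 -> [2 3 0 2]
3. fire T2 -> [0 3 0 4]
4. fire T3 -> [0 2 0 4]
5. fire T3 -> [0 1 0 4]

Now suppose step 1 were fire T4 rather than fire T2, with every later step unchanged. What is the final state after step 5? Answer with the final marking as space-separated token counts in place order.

2 1 0 2

(re-executing from step 1 with the substitution; state before step 1: [4 4 0 0])
1. fire T4 -> [4 4 0 0]
2. fire T3 -> [4 3 0 0]
3. fire T2 -> [2 3 0 2]
4. fire T3 -> [2 2 0 2]
5. fire T3 -> [2 1 0 2]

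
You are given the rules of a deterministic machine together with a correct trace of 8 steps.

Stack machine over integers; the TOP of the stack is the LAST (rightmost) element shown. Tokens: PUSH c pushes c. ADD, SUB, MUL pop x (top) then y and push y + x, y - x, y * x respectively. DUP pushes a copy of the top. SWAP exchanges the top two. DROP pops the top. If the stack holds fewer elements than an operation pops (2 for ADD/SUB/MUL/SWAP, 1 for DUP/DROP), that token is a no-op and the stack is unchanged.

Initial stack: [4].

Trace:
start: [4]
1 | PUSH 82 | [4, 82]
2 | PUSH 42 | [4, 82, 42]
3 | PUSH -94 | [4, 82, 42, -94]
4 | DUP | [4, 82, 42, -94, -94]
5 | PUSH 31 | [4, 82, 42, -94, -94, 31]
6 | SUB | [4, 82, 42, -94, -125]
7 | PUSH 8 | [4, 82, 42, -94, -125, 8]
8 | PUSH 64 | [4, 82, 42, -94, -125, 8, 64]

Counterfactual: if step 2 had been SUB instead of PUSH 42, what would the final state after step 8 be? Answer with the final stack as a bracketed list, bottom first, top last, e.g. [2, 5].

[-78, -94, -125, 8, 64]

(re-executing from step 2 with the substitution; state before step 2: [4, 82])
2 | SUB | [-78]
3 | PUSH -94 | [-78, -94]
4 | DUP | [-78, -94, -94]
5 | PUSH 31 | [-78, -94, -94, 31]
6 | SUB | [-78, -94, -125]
7 | PUSH 8 | [-78, -94, -125, 8]
8 | PUSH 64 | [-78, -94, -125, 8, 64]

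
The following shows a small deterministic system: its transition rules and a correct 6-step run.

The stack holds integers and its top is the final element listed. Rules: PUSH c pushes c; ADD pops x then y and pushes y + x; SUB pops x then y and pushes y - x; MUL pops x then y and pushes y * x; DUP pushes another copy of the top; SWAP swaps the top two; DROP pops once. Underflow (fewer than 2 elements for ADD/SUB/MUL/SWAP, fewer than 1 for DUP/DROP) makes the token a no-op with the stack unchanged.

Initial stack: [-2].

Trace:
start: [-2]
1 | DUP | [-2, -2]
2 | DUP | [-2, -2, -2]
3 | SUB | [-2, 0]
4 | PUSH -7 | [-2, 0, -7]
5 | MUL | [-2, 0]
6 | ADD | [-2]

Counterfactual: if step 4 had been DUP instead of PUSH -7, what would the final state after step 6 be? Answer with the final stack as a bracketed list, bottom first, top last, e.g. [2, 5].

(re-executing from step 4 with the substitution; state before step 4: [-2, 0])
4 | DUP | [-2, 0, 0]
5 | MUL | [-2, 0]
6 | ADD | [-2]

[-2]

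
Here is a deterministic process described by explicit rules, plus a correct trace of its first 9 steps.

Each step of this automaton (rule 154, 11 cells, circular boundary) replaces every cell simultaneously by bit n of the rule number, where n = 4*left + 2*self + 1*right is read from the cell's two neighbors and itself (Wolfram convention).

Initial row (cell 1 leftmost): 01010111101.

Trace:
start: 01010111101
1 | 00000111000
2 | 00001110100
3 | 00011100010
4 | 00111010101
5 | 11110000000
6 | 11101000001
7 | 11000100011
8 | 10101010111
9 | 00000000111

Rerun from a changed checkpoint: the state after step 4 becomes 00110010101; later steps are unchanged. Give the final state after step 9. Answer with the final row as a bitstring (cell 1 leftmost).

11000001110

state after step 4 := 00110010101
5 | 11101100000
6 | 11001010001
7 | 10110001011
8 | 00101010011
9 | 11000001110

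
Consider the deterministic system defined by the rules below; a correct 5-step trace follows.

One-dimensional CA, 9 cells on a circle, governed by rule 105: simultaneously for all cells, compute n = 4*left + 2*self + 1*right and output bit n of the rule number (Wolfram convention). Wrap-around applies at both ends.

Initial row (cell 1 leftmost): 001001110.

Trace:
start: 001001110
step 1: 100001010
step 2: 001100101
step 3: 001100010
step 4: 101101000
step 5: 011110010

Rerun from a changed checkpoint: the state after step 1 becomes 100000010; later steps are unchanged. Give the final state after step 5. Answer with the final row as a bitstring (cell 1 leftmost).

101111010

state after step 1 := 100000010
step 2: 001111001
step 3: 001001000
step 4: 100000011
step 5: 101111010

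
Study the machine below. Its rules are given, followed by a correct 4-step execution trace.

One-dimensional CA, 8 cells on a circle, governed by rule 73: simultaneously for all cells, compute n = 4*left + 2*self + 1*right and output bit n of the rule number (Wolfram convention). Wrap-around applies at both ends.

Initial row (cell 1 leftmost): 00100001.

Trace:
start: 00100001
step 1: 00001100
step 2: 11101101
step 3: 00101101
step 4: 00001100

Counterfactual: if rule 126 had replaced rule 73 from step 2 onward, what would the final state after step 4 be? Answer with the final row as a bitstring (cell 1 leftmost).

11111111

(re-executing steps 2..4 under rule 126; state before step 2: 00001100)
step 2: 00011110
step 3: 00110011
step 4: 11111111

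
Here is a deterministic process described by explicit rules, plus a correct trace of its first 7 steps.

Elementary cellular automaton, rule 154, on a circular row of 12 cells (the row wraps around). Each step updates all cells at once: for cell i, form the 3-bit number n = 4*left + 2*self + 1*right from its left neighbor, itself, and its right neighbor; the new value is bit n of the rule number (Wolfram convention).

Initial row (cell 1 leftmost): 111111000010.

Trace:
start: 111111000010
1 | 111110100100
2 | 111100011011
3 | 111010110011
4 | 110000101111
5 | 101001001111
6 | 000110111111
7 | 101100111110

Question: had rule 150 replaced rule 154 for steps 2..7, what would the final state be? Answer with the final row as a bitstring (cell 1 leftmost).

(re-executing steps 2..7 under rule 150; state before step 2: 111110100100)
2 | 011100111111
3 | 001011011110
4 | 011000001101
5 | 000100010001
6 | 101110111011
7 | 000100010001

000100010001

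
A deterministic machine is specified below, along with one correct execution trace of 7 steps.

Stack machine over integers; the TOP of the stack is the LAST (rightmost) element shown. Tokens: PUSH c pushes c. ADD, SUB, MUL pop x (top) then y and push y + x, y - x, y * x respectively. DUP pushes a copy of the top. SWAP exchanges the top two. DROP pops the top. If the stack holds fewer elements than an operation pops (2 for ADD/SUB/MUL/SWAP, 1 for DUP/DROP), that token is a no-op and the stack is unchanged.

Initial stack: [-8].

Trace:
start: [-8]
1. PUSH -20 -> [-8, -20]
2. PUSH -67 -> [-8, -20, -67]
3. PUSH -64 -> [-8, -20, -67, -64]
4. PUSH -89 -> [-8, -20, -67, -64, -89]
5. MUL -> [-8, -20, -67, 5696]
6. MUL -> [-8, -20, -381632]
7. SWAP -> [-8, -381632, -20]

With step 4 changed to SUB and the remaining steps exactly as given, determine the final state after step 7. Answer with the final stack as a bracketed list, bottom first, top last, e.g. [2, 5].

[-480]

(re-executing from step 4 with the substitution; state before step 4: [-8, -20, -67, -64])
4. SUB -> [-8, -20, -3]
5. MUL -> [-8, 60]
6. MUL -> [-480]
7. SWAP -> [-480]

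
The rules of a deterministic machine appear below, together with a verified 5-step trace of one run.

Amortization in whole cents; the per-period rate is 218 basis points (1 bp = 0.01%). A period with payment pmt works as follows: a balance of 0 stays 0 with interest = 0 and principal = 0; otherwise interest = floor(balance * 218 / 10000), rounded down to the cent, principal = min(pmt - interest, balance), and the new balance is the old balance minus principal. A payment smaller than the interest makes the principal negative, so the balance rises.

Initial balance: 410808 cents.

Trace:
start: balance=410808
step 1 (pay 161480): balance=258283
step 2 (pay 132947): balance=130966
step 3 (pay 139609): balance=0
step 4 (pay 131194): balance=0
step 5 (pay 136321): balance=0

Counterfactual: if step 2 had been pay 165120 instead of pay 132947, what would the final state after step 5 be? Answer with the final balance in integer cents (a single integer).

0

(re-executing from step 2 with the substitution; state before step 2: balance=258283)
step 2 (pay 165120): balance=98793
step 3 (pay 139609): balance=0
step 4 (pay 131194): balance=0
step 5 (pay 136321): balance=0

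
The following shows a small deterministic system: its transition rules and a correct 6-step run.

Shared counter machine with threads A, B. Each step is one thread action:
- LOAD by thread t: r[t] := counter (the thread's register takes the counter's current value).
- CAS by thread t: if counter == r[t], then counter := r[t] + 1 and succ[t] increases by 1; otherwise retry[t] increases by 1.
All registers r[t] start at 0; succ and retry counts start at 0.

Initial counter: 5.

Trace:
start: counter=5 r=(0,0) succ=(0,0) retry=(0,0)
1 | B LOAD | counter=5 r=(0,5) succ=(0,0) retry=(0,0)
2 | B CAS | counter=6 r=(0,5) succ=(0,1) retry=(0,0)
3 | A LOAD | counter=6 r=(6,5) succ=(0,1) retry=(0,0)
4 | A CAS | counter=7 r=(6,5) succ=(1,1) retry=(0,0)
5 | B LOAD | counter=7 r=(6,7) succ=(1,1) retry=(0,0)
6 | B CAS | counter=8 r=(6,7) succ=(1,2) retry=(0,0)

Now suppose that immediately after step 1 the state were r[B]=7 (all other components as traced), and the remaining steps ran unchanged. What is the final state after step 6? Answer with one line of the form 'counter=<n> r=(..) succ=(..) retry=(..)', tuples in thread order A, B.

state after step 1 := counter=5 r=(0,7) succ=(0,0) retry=(0,0)
2 | B CAS | counter=5 r=(0,7) succ=(0,0) retry=(0,1)
3 | A LOAD | counter=5 r=(5,7) succ=(0,0) retry=(0,1)
4 | A CAS | counter=6 r=(5,7) succ=(1,0) retry=(0,1)
5 | B LOAD | counter=6 r=(5,6) succ=(1,0) retry=(0,1)
6 | B CAS | counter=7 r=(5,6) succ=(1,1) retry=(0,1)

counter=7 r=(5,6) succ=(1,1) retry=(0,1)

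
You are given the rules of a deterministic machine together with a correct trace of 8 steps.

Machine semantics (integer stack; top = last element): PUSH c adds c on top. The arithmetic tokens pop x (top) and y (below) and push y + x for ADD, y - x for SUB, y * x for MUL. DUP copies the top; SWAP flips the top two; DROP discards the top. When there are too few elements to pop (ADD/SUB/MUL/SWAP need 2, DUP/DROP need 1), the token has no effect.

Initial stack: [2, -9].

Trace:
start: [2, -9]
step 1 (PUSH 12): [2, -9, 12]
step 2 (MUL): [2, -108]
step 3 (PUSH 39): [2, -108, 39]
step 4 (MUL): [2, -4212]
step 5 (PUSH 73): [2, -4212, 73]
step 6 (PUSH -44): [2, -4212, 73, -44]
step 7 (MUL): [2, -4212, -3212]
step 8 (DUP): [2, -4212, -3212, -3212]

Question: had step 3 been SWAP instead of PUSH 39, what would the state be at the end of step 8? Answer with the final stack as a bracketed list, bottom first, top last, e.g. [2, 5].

(re-executing from step 3 with the substitution; state before step 3: [2, -108])
step 3 (SWAP): [-108, 2]
step 4 (MUL): [-216]
step 5 (PUSH 73): [-216, 73]
step 6 (PUSH -44): [-216, 73, -44]
step 7 (MUL): [-216, -3212]
step 8 (DUP): [-216, -3212, -3212]

[-216, -3212, -3212]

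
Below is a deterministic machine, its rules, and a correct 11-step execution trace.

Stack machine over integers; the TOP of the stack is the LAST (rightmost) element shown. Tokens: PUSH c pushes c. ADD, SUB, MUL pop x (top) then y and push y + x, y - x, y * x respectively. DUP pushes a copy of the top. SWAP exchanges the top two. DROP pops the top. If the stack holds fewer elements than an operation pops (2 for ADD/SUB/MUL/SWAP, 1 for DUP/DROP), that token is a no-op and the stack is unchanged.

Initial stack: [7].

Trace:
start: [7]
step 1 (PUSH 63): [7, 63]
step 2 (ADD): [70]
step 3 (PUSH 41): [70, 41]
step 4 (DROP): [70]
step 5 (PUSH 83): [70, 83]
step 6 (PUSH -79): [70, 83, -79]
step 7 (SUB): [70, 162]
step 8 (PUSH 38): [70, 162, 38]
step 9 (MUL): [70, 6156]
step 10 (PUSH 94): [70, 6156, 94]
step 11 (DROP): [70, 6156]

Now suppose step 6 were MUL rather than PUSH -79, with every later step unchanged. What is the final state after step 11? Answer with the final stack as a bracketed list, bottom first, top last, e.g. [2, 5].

[220780]

(re-executing from step 6 with the substitution; state before step 6: [70, 83])
step 6 (MUL): [5810]
step 7 (SUB): [5810]
step 8 (PUSH 38): [5810, 38]
step 9 (MUL): [220780]
step 10 (PUSH 94): [220780, 94]
step 11 (DROP): [220780]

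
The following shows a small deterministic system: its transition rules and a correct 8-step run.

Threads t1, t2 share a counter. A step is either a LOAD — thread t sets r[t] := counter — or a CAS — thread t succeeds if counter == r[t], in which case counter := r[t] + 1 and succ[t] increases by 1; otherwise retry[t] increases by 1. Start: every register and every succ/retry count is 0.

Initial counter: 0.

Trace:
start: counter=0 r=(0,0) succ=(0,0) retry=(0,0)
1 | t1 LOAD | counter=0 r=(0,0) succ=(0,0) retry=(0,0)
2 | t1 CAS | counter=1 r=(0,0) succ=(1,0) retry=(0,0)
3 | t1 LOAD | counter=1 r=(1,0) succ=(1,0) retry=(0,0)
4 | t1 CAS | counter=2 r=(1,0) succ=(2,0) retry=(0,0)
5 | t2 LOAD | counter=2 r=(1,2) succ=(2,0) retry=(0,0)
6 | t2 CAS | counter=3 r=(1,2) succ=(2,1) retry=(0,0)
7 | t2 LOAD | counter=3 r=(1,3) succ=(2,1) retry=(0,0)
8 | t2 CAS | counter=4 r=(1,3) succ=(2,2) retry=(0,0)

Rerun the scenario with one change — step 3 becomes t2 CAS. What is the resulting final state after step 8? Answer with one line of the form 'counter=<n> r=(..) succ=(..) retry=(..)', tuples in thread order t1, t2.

(re-executing from step 3 with the substitution; state before step 3: counter=1 r=(0,0) succ=(1,0) retry=(0,0))
3 | t2 CAS | counter=1 r=(0,0) succ=(1,0) retry=(0,1)
4 | t1 CAS | counter=1 r=(0,0) succ=(1,0) retry=(1,1)
5 | t2 LOAD | counter=1 r=(0,1) succ=(1,0) retry=(1,1)
6 | t2 CAS | counter=2 r=(0,1) succ=(1,1) retry=(1,1)
7 | t2 LOAD | counter=2 r=(0,2) succ=(1,1) retry=(1,1)
8 | t2 CAS | counter=3 r=(0,2) succ=(1,2) retry=(1,1)

counter=3 r=(0,2) succ=(1,2) retry=(1,1)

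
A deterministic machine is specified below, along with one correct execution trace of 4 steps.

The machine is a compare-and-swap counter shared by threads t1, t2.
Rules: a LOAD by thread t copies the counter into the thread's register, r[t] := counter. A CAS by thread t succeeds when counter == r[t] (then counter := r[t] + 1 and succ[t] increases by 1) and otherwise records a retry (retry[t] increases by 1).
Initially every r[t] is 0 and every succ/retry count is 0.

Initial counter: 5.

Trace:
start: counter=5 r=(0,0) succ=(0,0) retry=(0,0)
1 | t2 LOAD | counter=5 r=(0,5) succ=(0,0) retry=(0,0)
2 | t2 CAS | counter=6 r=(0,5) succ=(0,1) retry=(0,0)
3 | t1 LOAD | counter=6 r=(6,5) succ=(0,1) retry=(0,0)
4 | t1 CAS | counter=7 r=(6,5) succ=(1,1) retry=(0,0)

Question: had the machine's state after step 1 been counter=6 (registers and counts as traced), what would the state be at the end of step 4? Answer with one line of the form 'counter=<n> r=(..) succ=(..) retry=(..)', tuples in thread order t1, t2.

state after step 1 := counter=6 r=(0,5) succ=(0,0) retry=(0,0)
2 | t2 CAS | counter=6 r=(0,5) succ=(0,0) retry=(0,1)
3 | t1 LOAD | counter=6 r=(6,5) succ=(0,0) retry=(0,1)
4 | t1 CAS | counter=7 r=(6,5) succ=(1,0) retry=(0,1)

counter=7 r=(6,5) succ=(1,0) retry=(0,1)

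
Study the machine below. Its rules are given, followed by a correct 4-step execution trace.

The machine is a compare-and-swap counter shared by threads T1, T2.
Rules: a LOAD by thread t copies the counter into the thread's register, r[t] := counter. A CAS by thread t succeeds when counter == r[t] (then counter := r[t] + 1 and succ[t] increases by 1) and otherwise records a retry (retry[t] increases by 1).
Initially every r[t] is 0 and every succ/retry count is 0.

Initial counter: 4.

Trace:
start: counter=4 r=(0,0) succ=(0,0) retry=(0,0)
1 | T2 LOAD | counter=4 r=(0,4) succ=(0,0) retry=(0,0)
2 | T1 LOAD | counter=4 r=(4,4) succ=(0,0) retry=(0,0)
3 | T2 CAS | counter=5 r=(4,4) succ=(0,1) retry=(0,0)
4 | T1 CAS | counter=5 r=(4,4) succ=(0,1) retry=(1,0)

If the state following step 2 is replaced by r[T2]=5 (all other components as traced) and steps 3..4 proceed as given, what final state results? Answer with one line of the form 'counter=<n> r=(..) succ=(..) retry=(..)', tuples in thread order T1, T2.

counter=5 r=(4,5) succ=(1,0) retry=(0,1)

state after step 2 := counter=4 r=(4,5) succ=(0,0) retry=(0,0)
3 | T2 CAS | counter=4 r=(4,5) succ=(0,0) retry=(0,1)
4 | T1 CAS | counter=5 r=(4,5) succ=(1,0) retry=(0,1)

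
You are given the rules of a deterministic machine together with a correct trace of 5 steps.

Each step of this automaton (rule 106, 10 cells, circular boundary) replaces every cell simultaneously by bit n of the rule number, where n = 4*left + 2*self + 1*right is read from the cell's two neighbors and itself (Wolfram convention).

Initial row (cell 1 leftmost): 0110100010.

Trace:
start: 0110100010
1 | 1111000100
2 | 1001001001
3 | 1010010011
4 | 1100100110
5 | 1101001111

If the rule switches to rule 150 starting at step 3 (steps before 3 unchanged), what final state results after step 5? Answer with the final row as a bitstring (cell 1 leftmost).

(re-executing steps 3..5 under rule 150; state before step 3: 1001001001)
3 | 0111111110
4 | 1011111101
5 | 0001111000

0001111000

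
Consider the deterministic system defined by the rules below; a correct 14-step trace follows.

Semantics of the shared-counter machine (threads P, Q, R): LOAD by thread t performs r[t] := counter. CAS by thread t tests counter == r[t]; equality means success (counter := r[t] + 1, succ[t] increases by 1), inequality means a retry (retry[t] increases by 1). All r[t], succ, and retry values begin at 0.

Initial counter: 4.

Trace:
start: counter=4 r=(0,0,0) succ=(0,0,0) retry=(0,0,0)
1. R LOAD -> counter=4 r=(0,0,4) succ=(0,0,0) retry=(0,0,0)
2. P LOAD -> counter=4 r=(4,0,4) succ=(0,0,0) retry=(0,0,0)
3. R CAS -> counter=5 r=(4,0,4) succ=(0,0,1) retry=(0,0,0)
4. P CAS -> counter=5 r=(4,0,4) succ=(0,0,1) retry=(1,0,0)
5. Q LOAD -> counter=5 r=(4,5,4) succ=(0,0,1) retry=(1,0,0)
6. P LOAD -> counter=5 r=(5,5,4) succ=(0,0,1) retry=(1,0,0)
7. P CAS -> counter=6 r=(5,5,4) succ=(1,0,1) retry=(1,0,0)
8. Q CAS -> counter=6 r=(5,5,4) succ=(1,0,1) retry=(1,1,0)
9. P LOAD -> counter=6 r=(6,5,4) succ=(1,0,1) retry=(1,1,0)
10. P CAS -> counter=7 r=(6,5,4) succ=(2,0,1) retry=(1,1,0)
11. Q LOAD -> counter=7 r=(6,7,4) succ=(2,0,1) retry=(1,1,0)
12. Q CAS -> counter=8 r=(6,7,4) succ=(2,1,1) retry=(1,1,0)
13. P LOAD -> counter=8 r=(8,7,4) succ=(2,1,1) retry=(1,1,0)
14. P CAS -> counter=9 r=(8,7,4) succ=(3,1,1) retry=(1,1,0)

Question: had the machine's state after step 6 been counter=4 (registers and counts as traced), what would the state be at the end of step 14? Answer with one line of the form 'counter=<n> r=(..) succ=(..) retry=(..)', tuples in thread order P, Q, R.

counter=7 r=(6,5,4) succ=(2,1,1) retry=(2,1,0)

state after step 6 := counter=4 r=(5,5,4) succ=(0,0,1) retry=(1,0,0)
7. P CAS -> counter=4 r=(5,5,4) succ=(0,0,1) retry=(2,0,0)
8. Q CAS -> counter=4 r=(5,5,4) succ=(0,0,1) retry=(2,1,0)
9. P LOAD -> counter=4 r=(4,5,4) succ=(0,0,1) retry=(2,1,0)
10. P CAS -> counter=5 r=(4,5,4) succ=(1,0,1) retry=(2,1,0)
11. Q LOAD -> counter=5 r=(4,5,4) succ=(1,0,1) retry=(2,1,0)
12. Q CAS -> counter=6 r=(4,5,4) succ=(1,1,1) retry=(2,1,0)
13. P LOAD -> counter=6 r=(6,5,4) succ=(1,1,1) retry=(2,1,0)
14. P CAS -> counter=7 r=(6,5,4) succ=(2,1,1) retry=(2,1,0)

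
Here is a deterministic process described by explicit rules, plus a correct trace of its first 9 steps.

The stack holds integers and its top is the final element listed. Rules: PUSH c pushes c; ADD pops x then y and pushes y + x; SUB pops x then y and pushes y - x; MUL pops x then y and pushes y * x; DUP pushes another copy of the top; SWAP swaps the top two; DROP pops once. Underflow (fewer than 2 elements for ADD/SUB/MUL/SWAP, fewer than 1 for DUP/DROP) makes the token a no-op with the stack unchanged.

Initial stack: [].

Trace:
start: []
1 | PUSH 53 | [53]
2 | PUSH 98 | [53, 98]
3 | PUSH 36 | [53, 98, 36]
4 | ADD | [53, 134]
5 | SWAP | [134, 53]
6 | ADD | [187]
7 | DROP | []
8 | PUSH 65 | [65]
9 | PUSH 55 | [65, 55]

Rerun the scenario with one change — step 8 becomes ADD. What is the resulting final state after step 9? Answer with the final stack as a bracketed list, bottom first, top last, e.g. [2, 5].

[55]

(re-executing from step 8 with the substitution; state before step 8: [])
8 | ADD | []
9 | PUSH 55 | [55]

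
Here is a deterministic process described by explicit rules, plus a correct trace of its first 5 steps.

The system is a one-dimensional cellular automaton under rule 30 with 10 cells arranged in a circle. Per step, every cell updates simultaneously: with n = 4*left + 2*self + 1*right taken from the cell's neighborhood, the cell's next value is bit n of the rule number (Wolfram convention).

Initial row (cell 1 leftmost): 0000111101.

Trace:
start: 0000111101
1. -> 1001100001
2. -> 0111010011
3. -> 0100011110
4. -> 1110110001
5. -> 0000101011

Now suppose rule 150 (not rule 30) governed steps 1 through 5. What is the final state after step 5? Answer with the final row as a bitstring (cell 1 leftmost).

0110100101

(re-executing steps 1..5 under rule 150; state before step 1: 0000111101)
1. -> 1001011001
2. -> 0111000110
3. -> 1010101001
4. -> 0010101110
5. -> 0110100101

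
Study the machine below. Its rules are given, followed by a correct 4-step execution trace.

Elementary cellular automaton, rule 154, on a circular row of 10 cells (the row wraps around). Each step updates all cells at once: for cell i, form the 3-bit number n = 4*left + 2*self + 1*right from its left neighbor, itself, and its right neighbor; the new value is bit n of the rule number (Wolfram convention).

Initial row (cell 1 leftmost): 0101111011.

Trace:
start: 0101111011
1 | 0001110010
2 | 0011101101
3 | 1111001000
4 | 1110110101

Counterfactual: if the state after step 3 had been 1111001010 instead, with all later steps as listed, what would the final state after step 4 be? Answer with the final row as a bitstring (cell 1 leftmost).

1110110000

state after step 3 := 1111001010
4 | 1110110000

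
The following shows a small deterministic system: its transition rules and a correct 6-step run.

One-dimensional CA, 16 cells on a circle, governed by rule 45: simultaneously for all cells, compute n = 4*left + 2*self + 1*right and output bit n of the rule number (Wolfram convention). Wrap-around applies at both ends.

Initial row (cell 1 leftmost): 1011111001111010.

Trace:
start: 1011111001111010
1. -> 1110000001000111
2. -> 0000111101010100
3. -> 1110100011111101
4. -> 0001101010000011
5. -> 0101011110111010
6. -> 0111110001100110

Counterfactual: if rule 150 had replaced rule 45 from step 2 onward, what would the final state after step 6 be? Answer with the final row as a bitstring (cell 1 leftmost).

0110001101011000

(re-executing steps 2..6 under rule 150; state before step 2: 1110000001000111)
2. -> 1101000011101011
3. -> 1001100101001001
4. -> 0110011101111110
5. -> 1001101000111101
6. -> 0110001101011000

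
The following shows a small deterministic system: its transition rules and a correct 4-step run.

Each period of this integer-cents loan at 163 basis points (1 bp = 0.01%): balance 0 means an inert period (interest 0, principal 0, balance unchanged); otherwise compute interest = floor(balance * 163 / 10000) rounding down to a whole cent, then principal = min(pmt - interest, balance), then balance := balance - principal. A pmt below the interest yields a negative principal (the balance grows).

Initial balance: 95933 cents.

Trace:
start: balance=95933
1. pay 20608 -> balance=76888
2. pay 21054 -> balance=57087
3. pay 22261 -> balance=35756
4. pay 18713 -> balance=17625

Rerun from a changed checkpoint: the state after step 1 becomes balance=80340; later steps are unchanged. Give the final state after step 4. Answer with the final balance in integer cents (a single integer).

21248

state after step 1 := balance=80340
2. pay 21054 -> balance=60595
3. pay 22261 -> balance=39321
4. pay 18713 -> balance=21248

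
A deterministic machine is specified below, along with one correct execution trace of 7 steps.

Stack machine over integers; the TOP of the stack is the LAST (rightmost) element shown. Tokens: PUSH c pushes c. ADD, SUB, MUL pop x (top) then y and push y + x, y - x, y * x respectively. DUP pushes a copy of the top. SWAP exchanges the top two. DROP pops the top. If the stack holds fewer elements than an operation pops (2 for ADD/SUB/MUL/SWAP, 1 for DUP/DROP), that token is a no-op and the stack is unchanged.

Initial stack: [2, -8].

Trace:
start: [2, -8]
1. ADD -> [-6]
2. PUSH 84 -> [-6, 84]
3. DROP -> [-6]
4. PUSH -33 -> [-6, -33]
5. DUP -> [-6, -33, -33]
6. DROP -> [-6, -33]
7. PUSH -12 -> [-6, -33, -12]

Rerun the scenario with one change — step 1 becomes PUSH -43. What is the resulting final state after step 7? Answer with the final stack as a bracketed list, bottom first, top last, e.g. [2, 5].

(re-executing from step 1 with the substitution; state before step 1: [2, -8])
1. PUSH -43 -> [2, -8, -43]
2. PUSH 84 -> [2, -8, -43, 84]
3. DROP -> [2, -8, -43]
4. PUSH -33 -> [2, -8, -43, -33]
5. DUP -> [2, -8, -43, -33, -33]
6. DROP -> [2, -8, -43, -33]
7. PUSH -12 -> [2, -8, -43, -33, -12]

[2, -8, -43, -33, -12]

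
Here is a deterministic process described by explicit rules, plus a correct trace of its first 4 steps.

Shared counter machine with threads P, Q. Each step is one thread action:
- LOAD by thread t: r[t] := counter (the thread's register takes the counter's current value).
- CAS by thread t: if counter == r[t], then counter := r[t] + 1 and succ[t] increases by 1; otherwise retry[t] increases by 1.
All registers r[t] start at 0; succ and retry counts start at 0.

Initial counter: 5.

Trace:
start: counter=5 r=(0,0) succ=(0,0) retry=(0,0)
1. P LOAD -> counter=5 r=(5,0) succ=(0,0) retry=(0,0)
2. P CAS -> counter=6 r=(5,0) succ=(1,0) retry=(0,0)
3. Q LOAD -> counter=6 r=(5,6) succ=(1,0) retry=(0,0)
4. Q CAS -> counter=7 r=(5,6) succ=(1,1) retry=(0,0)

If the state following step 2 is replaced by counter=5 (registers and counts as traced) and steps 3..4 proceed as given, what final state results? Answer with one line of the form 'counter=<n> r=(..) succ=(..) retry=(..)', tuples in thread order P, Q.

state after step 2 := counter=5 r=(5,0) succ=(1,0) retry=(0,0)
3. Q LOAD -> counter=5 r=(5,5) succ=(1,0) retry=(0,0)
4. Q CAS -> counter=6 r=(5,5) succ=(1,1) retry=(0,0)

counter=6 r=(5,5) succ=(1,1) retry=(0,0)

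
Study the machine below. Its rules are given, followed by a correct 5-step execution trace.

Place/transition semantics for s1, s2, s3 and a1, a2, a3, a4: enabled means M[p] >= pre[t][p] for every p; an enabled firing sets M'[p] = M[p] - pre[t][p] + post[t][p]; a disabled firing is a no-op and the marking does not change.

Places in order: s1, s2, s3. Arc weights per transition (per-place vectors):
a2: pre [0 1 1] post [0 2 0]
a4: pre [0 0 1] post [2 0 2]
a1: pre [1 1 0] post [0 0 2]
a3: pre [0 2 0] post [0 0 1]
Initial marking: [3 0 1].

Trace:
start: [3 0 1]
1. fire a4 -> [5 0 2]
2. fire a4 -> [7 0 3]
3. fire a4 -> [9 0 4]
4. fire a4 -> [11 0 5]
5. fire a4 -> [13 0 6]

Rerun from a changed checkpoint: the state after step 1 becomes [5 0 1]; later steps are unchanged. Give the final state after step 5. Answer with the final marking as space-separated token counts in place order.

13 0 5

state after step 1 := [5 0 1]
2. fire a4 -> [7 0 2]
3. fire a4 -> [9 0 3]
4. fire a4 -> [11 0 4]
5. fire a4 -> [13 0 5]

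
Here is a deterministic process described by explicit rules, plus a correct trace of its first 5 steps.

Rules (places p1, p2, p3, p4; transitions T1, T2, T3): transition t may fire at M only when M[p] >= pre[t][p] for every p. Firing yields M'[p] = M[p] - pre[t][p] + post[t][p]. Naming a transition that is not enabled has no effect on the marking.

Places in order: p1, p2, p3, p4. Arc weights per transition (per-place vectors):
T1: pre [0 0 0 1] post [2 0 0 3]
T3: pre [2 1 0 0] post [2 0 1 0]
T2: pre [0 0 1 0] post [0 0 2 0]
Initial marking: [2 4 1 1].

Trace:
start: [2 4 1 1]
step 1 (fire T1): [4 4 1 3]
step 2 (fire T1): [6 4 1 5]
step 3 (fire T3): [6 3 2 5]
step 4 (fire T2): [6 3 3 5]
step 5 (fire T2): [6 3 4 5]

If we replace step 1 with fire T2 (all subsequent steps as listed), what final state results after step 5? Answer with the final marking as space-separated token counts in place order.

(re-executing from step 1 with the substitution; state before step 1: [2 4 1 1])
step 1 (fire T2): [2 4 2 1]
step 2 (fire T1): [4 4 2 3]
step 3 (fire T3): [4 3 3 3]
step 4 (fire T2): [4 3 4 3]
step 5 (fire T2): [4 3 5 3]

4 3 5 3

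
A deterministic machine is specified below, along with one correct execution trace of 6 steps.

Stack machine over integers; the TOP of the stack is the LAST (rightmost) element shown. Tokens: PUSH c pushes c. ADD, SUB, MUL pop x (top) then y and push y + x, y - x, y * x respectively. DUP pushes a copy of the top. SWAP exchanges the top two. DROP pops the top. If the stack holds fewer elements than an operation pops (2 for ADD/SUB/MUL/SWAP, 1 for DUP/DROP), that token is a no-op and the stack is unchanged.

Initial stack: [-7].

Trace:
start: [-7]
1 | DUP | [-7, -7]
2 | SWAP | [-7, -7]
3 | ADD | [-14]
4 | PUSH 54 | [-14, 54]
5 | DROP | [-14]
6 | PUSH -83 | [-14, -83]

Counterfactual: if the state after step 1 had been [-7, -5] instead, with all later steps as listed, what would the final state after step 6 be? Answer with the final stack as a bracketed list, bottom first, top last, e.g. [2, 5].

[-12, -83]

state after step 1 := [-7, -5]
2 | SWAP | [-5, -7]
3 | ADD | [-12]
4 | PUSH 54 | [-12, 54]
5 | DROP | [-12]
6 | PUSH -83 | [-12, -83]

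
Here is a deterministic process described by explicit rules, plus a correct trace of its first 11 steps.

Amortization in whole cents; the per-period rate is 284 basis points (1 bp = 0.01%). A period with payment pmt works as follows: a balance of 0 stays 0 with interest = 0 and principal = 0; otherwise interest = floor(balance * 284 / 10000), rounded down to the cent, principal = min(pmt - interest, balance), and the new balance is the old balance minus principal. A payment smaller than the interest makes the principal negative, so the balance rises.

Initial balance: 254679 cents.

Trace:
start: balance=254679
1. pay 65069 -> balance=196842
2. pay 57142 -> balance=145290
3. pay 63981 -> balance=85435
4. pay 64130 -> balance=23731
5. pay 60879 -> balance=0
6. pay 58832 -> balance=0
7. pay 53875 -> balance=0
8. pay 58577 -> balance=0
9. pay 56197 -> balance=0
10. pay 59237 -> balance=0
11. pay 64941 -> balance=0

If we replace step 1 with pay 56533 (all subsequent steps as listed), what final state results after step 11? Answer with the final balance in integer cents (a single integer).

(re-executing from step 1 with the substitution; state before step 1: balance=254679)
1. pay 56533 -> balance=205378
2. pay 57142 -> balance=154068
3. pay 63981 -> balance=94462
4. pay 64130 -> balance=33014
5. pay 60879 -> balance=0
6. pay 58832 -> balance=0
7. pay 53875 -> balance=0
8. pay 58577 -> balance=0
9. pay 56197 -> balance=0
10. pay 59237 -> balance=0
11. pay 64941 -> balance=0

0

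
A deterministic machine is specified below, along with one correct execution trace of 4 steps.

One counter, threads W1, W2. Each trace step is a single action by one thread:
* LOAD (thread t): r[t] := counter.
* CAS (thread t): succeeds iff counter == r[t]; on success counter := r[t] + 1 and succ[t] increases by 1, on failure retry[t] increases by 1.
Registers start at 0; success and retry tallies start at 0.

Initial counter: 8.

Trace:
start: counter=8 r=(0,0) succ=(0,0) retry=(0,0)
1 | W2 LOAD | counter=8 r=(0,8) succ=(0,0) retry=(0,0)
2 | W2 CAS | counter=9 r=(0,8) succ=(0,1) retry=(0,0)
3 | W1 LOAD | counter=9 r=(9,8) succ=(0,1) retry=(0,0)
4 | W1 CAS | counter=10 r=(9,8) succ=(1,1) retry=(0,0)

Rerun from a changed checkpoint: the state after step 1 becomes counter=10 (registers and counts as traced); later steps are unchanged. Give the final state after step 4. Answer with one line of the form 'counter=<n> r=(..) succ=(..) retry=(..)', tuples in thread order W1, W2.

state after step 1 := counter=10 r=(0,8) succ=(0,0) retry=(0,0)
2 | W2 CAS | counter=10 r=(0,8) succ=(0,0) retry=(0,1)
3 | W1 LOAD | counter=10 r=(10,8) succ=(0,0) retry=(0,1)
4 | W1 CAS | counter=11 r=(10,8) succ=(1,0) retry=(0,1)

counter=11 r=(10,8) succ=(1,0) retry=(0,1)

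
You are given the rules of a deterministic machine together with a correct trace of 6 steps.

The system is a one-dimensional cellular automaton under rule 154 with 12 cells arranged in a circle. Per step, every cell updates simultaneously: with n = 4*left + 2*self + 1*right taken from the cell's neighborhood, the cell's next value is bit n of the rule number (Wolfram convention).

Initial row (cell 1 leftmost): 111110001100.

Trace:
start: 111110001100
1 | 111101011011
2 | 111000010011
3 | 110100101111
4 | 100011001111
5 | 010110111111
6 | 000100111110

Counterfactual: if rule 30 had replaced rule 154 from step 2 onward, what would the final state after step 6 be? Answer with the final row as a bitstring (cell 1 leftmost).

(re-executing steps 2..6 under rule 30; state before step 2: 111101011011)
2 | 000001010010
3 | 000011011111
4 | 100110010000
5 | 111101111001
6 | 000001000111

000001000111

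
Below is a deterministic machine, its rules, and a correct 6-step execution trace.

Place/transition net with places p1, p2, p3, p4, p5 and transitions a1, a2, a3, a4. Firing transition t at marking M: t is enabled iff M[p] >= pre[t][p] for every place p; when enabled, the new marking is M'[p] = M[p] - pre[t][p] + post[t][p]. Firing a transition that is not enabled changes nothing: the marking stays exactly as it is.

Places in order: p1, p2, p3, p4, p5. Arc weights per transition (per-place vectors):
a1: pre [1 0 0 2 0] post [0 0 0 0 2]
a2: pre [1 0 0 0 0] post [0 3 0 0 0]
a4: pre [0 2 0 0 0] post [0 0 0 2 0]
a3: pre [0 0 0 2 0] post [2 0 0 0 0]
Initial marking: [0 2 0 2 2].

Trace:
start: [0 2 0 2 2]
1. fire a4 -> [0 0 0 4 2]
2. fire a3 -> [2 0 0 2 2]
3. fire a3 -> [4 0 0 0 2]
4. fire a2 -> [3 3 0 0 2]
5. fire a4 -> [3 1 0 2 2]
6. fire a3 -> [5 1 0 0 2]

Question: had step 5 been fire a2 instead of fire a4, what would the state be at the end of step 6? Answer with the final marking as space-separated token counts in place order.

(re-executing from step 5 with the substitution; state before step 5: [3 3 0 0 2])
5. fire a2 -> [2 6 0 0 2]
6. fire a3 -> [2 6 0 0 2]

2 6 0 0 2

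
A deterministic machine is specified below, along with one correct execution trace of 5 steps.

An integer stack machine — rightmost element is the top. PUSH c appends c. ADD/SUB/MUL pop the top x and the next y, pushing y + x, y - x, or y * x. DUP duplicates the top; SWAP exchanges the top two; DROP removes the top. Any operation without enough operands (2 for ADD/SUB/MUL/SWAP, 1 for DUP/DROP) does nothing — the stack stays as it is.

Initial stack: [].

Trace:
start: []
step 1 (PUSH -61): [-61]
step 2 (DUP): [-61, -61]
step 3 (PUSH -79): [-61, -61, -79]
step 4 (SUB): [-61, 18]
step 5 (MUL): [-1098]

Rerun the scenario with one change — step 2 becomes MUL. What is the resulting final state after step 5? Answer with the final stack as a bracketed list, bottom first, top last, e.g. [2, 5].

(re-executing from step 2 with the substitution; state before step 2: [-61])
step 2 (MUL): [-61]
step 3 (PUSH -79): [-61, -79]
step 4 (SUB): [18]
step 5 (MUL): [18]

[18]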